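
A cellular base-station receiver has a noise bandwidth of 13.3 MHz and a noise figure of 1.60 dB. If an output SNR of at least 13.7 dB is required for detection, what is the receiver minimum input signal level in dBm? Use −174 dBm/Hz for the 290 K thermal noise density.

−87.5 dBm

Sensitivity = −174 + 10 log₁₀(B) + NF + SNR_min
= −174 + 71.24 + 1.60 + 13.7
= −87.46 dBm → −87.5 dBm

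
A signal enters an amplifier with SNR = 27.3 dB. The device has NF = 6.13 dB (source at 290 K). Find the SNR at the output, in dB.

By definition F = SNR_in/SNR_out, so in dB: SNR_out = SNR_in − NF
SNR_out = 27.3 − 6.13 = 21.17 dB

21.17 dB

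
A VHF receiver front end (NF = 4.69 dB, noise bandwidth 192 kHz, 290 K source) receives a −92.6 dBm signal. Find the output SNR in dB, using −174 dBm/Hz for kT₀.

23.9 dB

Noise floor: N = −174 + 10 log₁₀(B) + NF
10 log₁₀(1.92×10⁵) = 52.83 dB
N = −174 + 52.83 + 4.69 = −116.48 dBm
SNR = P_sig − N = −92.6 − (−116.48) = 23.88 dB → 23.9 dB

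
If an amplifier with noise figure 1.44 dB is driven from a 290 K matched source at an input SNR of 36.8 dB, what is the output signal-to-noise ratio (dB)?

By definition F = SNR_in/SNR_out, so in dB: SNR_out = SNR_in − NF
SNR_out = 36.8 − 1.44 = 35.36 dB

35.36 dB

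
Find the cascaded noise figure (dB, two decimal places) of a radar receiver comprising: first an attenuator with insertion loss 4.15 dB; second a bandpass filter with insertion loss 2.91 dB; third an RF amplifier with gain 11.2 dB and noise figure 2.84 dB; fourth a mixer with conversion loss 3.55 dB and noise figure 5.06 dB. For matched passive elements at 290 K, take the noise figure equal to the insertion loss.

10.26 dB

Convert to linear (a loss of L dB is a gain of −L dB): F_i = 10^(NF_i/10), G_i = 10^(G_i,dB/10)
  Stage 1: F_1 = 10^(4.15/10) = 2.600, G_1 = 10^(−4.15/10) = 0.3846
  Stage 2: F_2 = 10^(2.91/10) = 1.954, G_2 = 10^(−2.91/10) = 0.5117
  Stage 3: F_3 = 10^(2.84/10) = 1.923, G_3 = 10^(11.2/10) = 13.18
  Stage 4: F_4 = 10^(5.06/10) = 3.206, G_4 = 10^(−3.55/10) = 0.4416
Friis cascade:
  F = 2.600 + (1.954 − 1)/0.3846 + (1.923 − 1)/0.1968 + (3.206 − 1)/2.594 = 10.62
NF = 10 log₁₀(10.62) = 10.26 dB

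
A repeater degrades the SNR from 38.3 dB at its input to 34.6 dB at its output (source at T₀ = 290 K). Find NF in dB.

3.7 dB

NF (dB) = SNR_in(dB) − SNR_out(dB) when the source is at T₀
NF = 38.3 − 34.6 = 3.7 dB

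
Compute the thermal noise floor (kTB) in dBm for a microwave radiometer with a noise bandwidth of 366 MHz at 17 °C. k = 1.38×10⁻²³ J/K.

T = 17 °C + 273.15 = 290.15 K
P_n = kTB = 1.38×10⁻²³ × 290.15 × 3.66×10⁸ = 1.47×10⁻¹² W
In dBm: 10 log₁₀(1.47×10⁻¹² / 10⁻³) = −88.3 dBm

−88.3 dBm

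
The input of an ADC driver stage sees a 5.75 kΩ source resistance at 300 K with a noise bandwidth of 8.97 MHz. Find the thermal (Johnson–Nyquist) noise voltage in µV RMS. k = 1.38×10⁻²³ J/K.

V_n = √(4kTRB)
4kTRB = 4 × 1.38×10⁻²³ × 300 × 5.75×10³ × 8.97×10⁶ = 8.54×10⁻¹⁰ V²
V_n = √(8.54×10⁻¹⁰) = 2.92×10⁻⁵ V = 29.2 µV

29.2 µV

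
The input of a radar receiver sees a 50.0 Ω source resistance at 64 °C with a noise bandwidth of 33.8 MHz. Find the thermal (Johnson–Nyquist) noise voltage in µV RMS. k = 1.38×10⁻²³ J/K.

T = 64 °C + 273.15 = 337.15 K
V_n = √(4kTRB)
4kTRB = 4 × 1.38×10⁻²³ × 337.15 × 5.00×10¹ × 3.38×10⁷ = 3.15×10⁻¹¹ V²
V_n = √(3.15×10⁻¹¹) = 5.61×10⁻⁶ V = 5.61 µV

5.61 µV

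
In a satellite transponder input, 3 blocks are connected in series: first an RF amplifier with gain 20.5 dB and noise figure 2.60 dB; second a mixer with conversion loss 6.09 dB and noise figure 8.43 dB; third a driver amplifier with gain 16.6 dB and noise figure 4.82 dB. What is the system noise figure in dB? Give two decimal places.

Convert to linear (a loss of L dB is a gain of −L dB): F_i = 10^(NF_i/10), G_i = 10^(G_i,dB/10)
  Stage 1: F_1 = 10^(2.60/10) = 1.820, G_1 = 10^(20.5/10) = 112.2
  Stage 2: F_2 = 10^(8.43/10) = 6.966, G_2 = 10^(−6.09/10) = 0.2460
  Stage 3: F_3 = 10^(4.82/10) = 3.034, G_3 = 10^(16.6/10) = 45.71
Friis cascade:
  F = 1.820 + (6.966 − 1)/112.2 + (3.034 − 1)/27.61 = 1.947
NF = 10 log₁₀(1.947) = 2.89 dB

2.89 dB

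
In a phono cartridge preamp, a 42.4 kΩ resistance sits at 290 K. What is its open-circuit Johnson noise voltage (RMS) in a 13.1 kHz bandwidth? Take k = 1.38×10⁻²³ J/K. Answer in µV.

2.98 µV

V_n = √(4kTRB)
4kTRB = 4 × 1.38×10⁻²³ × 290 × 4.24×10⁴ × 1.31×10⁴ = 8.89×10⁻¹² V²
V_n = √(8.89×10⁻¹²) = 2.98×10⁻⁶ V = 2.98 µV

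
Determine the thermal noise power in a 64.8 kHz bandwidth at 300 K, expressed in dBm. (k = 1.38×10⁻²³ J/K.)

P_n = kTB = 1.38×10⁻²³ × 300 × 6.48×10⁴ = 2.68×10⁻¹⁶ W
In dBm: 10 log₁₀(2.68×10⁻¹⁶ / 10⁻³) = −125.7 dBm

−125.7 dBm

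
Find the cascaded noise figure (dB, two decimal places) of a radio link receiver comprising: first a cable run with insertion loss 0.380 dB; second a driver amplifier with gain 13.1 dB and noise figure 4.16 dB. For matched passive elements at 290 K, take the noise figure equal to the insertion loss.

4.54 dB

Convert to linear (a loss of L dB is a gain of −L dB): F_i = 10^(NF_i/10), G_i = 10^(G_i,dB/10)
  Stage 1: F_1 = 10^(0.380/10) = 1.091, G_1 = 10^(−0.380/10) = 0.9162
  Stage 2: F_2 = 10^(4.16/10) = 2.606, G_2 = 10^(13.1/10) = 20.42
Friis cascade:
  F = 1.091 + (2.606 − 1)/0.9162 = 2.844
NF = 10 log₁₀(2.844) = 4.54 dB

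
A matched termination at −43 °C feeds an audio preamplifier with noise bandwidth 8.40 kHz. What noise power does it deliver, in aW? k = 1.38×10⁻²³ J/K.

26.7 aW

T = −43 °C + 273.15 = 230.15 K
P_n = kTB = 1.38×10⁻²³ × 230.15 × 8.40×10³ = 2.67×10⁻¹⁷ W = 26.7 aW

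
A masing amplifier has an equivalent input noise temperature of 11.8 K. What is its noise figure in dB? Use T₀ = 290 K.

F = 1 + T_e/T₀ = 1 + 11.8/290 = 1.04069
NF = 10 log₁₀(1.04069) = 0.173 dB

0.173 dB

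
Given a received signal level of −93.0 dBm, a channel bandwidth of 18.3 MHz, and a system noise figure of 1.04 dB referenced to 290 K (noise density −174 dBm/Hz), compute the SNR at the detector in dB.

Noise floor: N = −174 + 10 log₁₀(B) + NF
10 log₁₀(1.83×10⁷) = 72.62 dB
N = −174 + 72.62 + 1.04 = −100.34 dBm
SNR = P_sig − N = −93.0 − (−100.34) = 7.34 dB → 7.3 dB

7.3 dB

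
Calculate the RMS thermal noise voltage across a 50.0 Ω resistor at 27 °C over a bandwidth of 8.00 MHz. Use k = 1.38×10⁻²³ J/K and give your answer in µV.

T = 27 °C + 273.15 = 300.15 K
V_n = √(4kTRB)
4kTRB = 4 × 1.38×10⁻²³ × 300.15 × 5.00×10¹ × 8.00×10⁶ = 6.63×10⁻¹² V²
V_n = √(6.63×10⁻¹²) = 2.57×10⁻⁶ V = 2.57 µV

2.57 µV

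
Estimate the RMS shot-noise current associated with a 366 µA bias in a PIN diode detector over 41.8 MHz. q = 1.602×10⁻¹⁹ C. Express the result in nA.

70.0 nA

I_n = √(2qI·B)
2qI·B = 2 × 1.602×10⁻¹⁹ × 3.66×10⁻⁴ × 4.18×10⁷ = 4.90×10⁻¹⁵ A²
I_n = √(4.90×10⁻¹⁵) = 7.00×10⁻⁸ A = 70.0 nA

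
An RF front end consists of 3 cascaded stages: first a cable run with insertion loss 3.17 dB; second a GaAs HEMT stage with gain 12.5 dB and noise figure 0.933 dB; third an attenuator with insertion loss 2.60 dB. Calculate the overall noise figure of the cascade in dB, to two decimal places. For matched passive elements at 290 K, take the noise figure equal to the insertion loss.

Convert to linear (a loss of L dB is a gain of −L dB): F_i = 10^(NF_i/10), G_i = 10^(G_i,dB/10)
  Stage 1: F_1 = 10^(3.17/10) = 2.075, G_1 = 10^(−3.17/10) = 0.4819
  Stage 2: F_2 = 10^(0.933/10) = 1.240, G_2 = 10^(12.5/10) = 17.78
  Stage 3: F_3 = 10^(2.60/10) = 1.820, G_3 = 10^(−2.60/10) = 0.5495
Friis cascade:
  F = 2.075 + (1.240 − 1)/0.4819 + (1.820 − 1)/8.570 = 2.668
NF = 10 log₁₀(2.668) = 4.26 dB

4.26 dB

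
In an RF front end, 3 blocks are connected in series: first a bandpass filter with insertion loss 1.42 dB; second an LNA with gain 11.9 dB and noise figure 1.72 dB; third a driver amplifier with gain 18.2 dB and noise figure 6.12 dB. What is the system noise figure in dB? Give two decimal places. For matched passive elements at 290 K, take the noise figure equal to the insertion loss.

3.69 dB

Convert to linear (a loss of L dB is a gain of −L dB): F_i = 10^(NF_i/10), G_i = 10^(G_i,dB/10)
  Stage 1: F_1 = 10^(1.42/10) = 1.387, G_1 = 10^(−1.42/10) = 0.7211
  Stage 2: F_2 = 10^(1.72/10) = 1.486, G_2 = 10^(11.9/10) = 15.49
  Stage 3: F_3 = 10^(6.12/10) = 4.093, G_3 = 10^(18.2/10) = 66.07
Friis cascade:
  F = 1.387 + (1.486 − 1)/0.7211 + (4.093 − 1)/11.17 = 2.338
NF = 10 log₁₀(2.338) = 3.69 dB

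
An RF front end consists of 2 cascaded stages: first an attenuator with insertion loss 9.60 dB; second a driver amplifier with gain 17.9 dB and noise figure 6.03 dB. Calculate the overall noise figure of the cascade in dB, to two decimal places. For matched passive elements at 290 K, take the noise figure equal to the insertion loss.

Convert to linear (a loss of L dB is a gain of −L dB): F_i = 10^(NF_i/10), G_i = 10^(G_i,dB/10)
  Stage 1: F_1 = 10^(9.60/10) = 9.120, G_1 = 10^(−9.60/10) = 0.1096
  Stage 2: F_2 = 10^(6.03/10) = 4.009, G_2 = 10^(17.9/10) = 61.66
Friis cascade:
  F = 9.120 + (4.009 − 1)/0.1096 = 36.56
NF = 10 log₁₀(36.56) = 15.63 dB

15.63 dB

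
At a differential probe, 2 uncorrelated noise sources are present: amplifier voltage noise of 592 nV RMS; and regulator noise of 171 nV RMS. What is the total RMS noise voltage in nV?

616 nV

Uncorrelated sources add in power (mean-square): V_tot = √(ΣV_i²)
V_tot = √[(5.92×10⁻⁷)² + (1.71×10⁻⁷)²] = 6.16×10⁻⁷ V = 616 nV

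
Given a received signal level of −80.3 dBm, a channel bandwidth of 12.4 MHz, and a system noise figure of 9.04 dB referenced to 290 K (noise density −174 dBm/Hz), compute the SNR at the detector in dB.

Noise floor: N = −174 + 10 log₁₀(B) + NF
10 log₁₀(1.24×10⁷) = 70.93 dB
N = −174 + 70.93 + 9.04 = −94.03 dBm
SNR = P_sig − N = −80.3 − (−94.03) = 13.73 dB → 13.7 dB

13.7 dB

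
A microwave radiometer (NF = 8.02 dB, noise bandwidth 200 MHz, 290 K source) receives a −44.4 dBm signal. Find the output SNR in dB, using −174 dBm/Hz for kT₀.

Noise floor: N = −174 + 10 log₁₀(B) + NF
10 log₁₀(2.00×10⁸) = 83.01 dB
N = −174 + 83.01 + 8.02 = −82.97 dBm
SNR = P_sig − N = −44.4 − (−82.97) = 38.57 dB → 38.6 dB

38.6 dB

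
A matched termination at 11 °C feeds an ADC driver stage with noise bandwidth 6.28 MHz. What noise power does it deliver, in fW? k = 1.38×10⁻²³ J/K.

24.6 fW

T = 11 °C + 273.15 = 284.15 K
P_n = kTB = 1.38×10⁻²³ × 284.15 × 6.28×10⁶ = 2.46×10⁻¹⁴ W = 24.6 fW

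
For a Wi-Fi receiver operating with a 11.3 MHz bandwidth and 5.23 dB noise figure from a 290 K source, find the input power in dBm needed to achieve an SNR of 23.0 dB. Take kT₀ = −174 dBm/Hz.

Sensitivity = −174 + 10 log₁₀(B) + NF + SNR_min
= −174 + 70.53 + 5.23 + 23.0
= −75.24 dBm → −75.2 dBm

−75.2 dBm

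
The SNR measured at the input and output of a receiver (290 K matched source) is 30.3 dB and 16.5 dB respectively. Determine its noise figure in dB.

13.8 dB

NF (dB) = SNR_in(dB) − SNR_out(dB) when the source is at T₀
NF = 30.3 − 16.5 = 13.8 dB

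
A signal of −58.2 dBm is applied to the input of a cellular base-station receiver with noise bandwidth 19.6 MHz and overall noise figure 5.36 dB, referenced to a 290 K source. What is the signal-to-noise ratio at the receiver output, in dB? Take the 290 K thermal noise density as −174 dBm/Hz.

37.5 dB

Noise floor: N = −174 + 10 log₁₀(B) + NF
10 log₁₀(1.96×10⁷) = 72.92 dB
N = −174 + 72.92 + 5.36 = −95.72 dBm
SNR = P_sig − N = −58.2 − (−95.72) = 37.52 dB → 37.5 dB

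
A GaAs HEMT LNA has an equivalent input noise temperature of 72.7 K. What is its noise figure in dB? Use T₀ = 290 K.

0.971 dB

F = 1 + T_e/T₀ = 1 + 72.7/290 = 1.25069
NF = 10 log₁₀(1.25069) = 0.971 dB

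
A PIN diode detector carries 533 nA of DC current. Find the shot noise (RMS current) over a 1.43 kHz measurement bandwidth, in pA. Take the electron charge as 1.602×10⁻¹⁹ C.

I_n = √(2qI·B)
2qI·B = 2 × 1.602×10⁻¹⁹ × 5.33×10⁻⁷ × 1.43×10³ = 2.44×10⁻²² A²
I_n = √(2.44×10⁻²²) = 1.56×10⁻¹¹ A = 15.6 pA

15.6 pA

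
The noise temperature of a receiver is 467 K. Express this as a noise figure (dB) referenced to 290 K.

F = 1 + T_e/T₀ = 1 + 467/290 = 2.61034
NF = 10 log₁₀(2.61034) = 4.17 dB

4.17 dB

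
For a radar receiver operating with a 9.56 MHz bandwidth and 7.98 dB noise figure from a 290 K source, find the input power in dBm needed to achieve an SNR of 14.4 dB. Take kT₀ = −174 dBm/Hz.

−81.8 dBm

Sensitivity = −174 + 10 log₁₀(B) + NF + SNR_min
= −174 + 69.8 + 7.98 + 14.4
= −81.82 dBm → −81.8 dBm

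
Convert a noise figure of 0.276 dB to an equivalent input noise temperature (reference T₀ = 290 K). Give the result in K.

F = 10^(0.276/10) = 1.06561
T_e = (F − 1)·T₀ = (1.06561 − 1) × 290 = 19.0 K

19.0 K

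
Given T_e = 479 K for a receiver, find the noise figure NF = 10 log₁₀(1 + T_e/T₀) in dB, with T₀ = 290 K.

F = 1 + T_e/T₀ = 1 + 479/290 = 2.65172
NF = 10 log₁₀(2.65172) = 4.24 dB

4.24 dB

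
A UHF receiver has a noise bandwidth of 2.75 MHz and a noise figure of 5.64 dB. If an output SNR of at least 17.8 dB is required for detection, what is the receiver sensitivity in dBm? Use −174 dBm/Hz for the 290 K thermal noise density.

Sensitivity = −174 + 10 log₁₀(B) + NF + SNR_min
= −174 + 64.39 + 5.64 + 17.8
= −86.17 dBm → −86.2 dBm

−86.2 dBm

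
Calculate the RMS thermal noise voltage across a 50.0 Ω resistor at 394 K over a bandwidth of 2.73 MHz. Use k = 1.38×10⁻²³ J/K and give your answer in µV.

V_n = √(4kTRB)
4kTRB = 4 × 1.38×10⁻²³ × 394 × 5.00×10¹ × 2.73×10⁶ = 2.97×10⁻¹² V²
V_n = √(2.97×10⁻¹²) = 1.72×10⁻⁶ V = 1.72 µV

1.72 µV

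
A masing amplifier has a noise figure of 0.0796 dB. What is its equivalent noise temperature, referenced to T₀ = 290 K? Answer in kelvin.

5.36 K

F = 10^(0.0796/10) = 1.0185
T_e = (F − 1)·T₀ = (1.0185 − 1) × 290 = 5.36 K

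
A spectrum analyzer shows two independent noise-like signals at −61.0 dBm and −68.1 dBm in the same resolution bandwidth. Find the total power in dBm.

−60.2 dBm

Convert to linear, add, convert back:
P₁ = 7.94×10⁻¹⁰ W, P₂ = 1.55×10⁻¹⁰ W
P_tot = 9.49×10⁻¹⁰ W → 10 log₁₀(P_tot / 10⁻³) = −60.2 dBm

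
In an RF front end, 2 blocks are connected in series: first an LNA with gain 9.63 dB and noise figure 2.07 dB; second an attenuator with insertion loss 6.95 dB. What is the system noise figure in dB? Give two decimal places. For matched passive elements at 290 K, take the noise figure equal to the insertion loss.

3.10 dB

Convert to linear (a loss of L dB is a gain of −L dB): F_i = 10^(NF_i/10), G_i = 10^(G_i,dB/10)
  Stage 1: F_1 = 10^(2.07/10) = 1.611, G_1 = 10^(9.63/10) = 9.183
  Stage 2: F_2 = 10^(6.95/10) = 4.955, G_2 = 10^(−6.95/10) = 0.2018
Friis cascade:
  F = 1.611 + (4.955 − 1)/9.183 = 2.041
NF = 10 log₁₀(2.041) = 3.10 dB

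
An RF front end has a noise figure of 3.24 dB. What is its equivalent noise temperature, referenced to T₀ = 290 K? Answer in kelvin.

322 K

F = 10^(3.24/10) = 2.10863
T_e = (F − 1)·T₀ = (2.10863 − 1) × 290 = 322 K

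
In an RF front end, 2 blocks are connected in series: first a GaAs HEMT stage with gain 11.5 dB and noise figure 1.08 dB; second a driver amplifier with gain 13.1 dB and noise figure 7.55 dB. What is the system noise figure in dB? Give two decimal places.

Convert to linear (a loss of L dB is a gain of −L dB): F_i = 10^(NF_i/10), G_i = 10^(G_i,dB/10)
  Stage 1: F_1 = 10^(1.08/10) = 1.282, G_1 = 10^(11.5/10) = 14.13
  Stage 2: F_2 = 10^(7.55/10) = 5.689, G_2 = 10^(13.1/10) = 20.42
Friis cascade:
  F = 1.282 + (5.689 − 1)/14.13 = 1.614
NF = 10 log₁₀(1.614) = 2.08 dB

2.08 dB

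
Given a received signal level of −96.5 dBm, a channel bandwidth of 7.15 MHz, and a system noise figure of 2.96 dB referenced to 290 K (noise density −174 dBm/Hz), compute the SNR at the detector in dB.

Noise floor: N = −174 + 10 log₁₀(B) + NF
10 log₁₀(7.15×10⁶) = 68.54 dB
N = −174 + 68.54 + 2.96 = −102.50 dBm
SNR = P_sig − N = −96.5 − (−102.50) = 6.00 dB → 6.0 dB

6.0 dB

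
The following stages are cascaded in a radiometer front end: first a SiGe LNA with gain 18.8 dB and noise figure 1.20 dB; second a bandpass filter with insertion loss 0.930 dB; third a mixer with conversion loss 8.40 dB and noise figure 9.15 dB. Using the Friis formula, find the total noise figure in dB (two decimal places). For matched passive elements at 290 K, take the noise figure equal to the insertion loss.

Convert to linear (a loss of L dB is a gain of −L dB): F_i = 10^(NF_i/10), G_i = 10^(G_i,dB/10)
  Stage 1: F_1 = 10^(1.20/10) = 1.318, G_1 = 10^(18.8/10) = 75.86
  Stage 2: F_2 = 10^(0.930/10) = 1.239, G_2 = 10^(−0.930/10) = 0.8072
  Stage 3: F_3 = 10^(9.15/10) = 8.222, G_3 = 10^(−8.40/10) = 0.1445
Friis cascade:
  F = 1.318 + (1.239 − 1)/75.86 + (8.222 − 1)/61.24 = 1.439
NF = 10 log₁₀(1.439) = 1.58 dB

1.58 dB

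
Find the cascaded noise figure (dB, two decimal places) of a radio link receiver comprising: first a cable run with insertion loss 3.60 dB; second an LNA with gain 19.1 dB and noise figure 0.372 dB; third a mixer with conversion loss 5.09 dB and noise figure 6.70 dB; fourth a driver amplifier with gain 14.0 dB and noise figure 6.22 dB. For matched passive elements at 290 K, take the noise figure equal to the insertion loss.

Convert to linear (a loss of L dB is a gain of −L dB): F_i = 10^(NF_i/10), G_i = 10^(G_i,dB/10)
  Stage 1: F_1 = 10^(3.60/10) = 2.291, G_1 = 10^(−3.60/10) = 0.4365
  Stage 2: F_2 = 10^(0.372/10) = 1.089, G_2 = 10^(19.1/10) = 81.28
  Stage 3: F_3 = 10^(6.70/10) = 4.677, G_3 = 10^(−5.09/10) = 0.3097
  Stage 4: F_4 = 10^(6.22/10) = 4.188, G_4 = 10^(14.0/10) = 25.12
Friis cascade:
  F = 2.291 + (1.089 − 1)/0.4365 + (4.677 − 1)/35.48 + (4.188 − 1)/10.99 = 2.889
NF = 10 log₁₀(2.889) = 4.61 dB

4.61 dB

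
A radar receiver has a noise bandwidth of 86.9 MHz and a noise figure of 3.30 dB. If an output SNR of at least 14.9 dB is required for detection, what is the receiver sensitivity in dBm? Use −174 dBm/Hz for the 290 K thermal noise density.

−76.4 dBm

Sensitivity = −174 + 10 log₁₀(B) + NF + SNR_min
= −174 + 79.39 + 3.30 + 14.9
= −76.41 dBm → −76.4 dBm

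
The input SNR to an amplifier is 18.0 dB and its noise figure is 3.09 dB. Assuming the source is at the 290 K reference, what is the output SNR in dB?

By definition F = SNR_in/SNR_out, so in dB: SNR_out = SNR_in − NF
SNR_out = 18.0 − 3.09 = 14.91 dB

14.91 dB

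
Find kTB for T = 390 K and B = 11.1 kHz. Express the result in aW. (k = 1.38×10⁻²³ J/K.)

59.7 aW

P_n = kTB = 1.38×10⁻²³ × 390 × 1.11×10⁴ = 5.97×10⁻¹⁷ W = 59.7 aW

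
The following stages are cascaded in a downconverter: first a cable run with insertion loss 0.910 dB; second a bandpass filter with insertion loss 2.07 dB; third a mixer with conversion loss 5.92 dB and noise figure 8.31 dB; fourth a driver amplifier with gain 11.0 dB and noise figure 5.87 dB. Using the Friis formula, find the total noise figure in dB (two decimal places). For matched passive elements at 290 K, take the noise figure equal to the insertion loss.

15.53 dB

Convert to linear (a loss of L dB is a gain of −L dB): F_i = 10^(NF_i/10), G_i = 10^(G_i,dB/10)
  Stage 1: F_1 = 10^(0.910/10) = 1.233, G_1 = 10^(−0.910/10) = 0.8110
  Stage 2: F_2 = 10^(2.07/10) = 1.611, G_2 = 10^(−2.07/10) = 0.6209
  Stage 3: F_3 = 10^(8.31/10) = 6.776, G_3 = 10^(−5.92/10) = 0.2559
  Stage 4: F_4 = 10^(5.87/10) = 3.864, G_4 = 10^(11.0/10) = 12.59
Friis cascade:
  F = 1.233 + (1.611 − 1)/0.8110 + (6.776 − 1)/0.5035 + (3.864 − 1)/0.1288 = 35.69
NF = 10 log₁₀(35.69) = 15.53 dB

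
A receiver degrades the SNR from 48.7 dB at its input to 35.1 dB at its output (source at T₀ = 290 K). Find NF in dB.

13.6 dB

NF (dB) = SNR_in(dB) − SNR_out(dB) when the source is at T₀
NF = 48.7 − 35.1 = 13.6 dB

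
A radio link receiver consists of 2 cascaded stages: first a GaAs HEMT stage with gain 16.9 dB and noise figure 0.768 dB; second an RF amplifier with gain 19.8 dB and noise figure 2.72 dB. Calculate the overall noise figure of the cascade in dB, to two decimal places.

Convert to linear (a loss of L dB is a gain of −L dB): F_i = 10^(NF_i/10), G_i = 10^(G_i,dB/10)
  Stage 1: F_1 = 10^(0.768/10) = 1.193, G_1 = 10^(16.9/10) = 48.98
  Stage 2: F_2 = 10^(2.72/10) = 1.871, G_2 = 10^(19.8/10) = 95.50
Friis cascade:
  F = 1.193 + (1.871 − 1)/48.98 = 1.211
NF = 10 log₁₀(1.211) = 0.83 dB

0.83 dB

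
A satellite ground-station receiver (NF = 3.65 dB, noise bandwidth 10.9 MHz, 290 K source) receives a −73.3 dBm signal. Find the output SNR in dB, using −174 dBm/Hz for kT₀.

26.7 dB

Noise floor: N = −174 + 10 log₁₀(B) + NF
10 log₁₀(1.09×10⁷) = 70.37 dB
N = −174 + 70.37 + 3.65 = −99.98 dBm
SNR = P_sig − N = −73.3 − (−99.98) = 26.68 dB → 26.7 dB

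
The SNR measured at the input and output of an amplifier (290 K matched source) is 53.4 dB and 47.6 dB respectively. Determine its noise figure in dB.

5.8 dB

NF (dB) = SNR_in(dB) − SNR_out(dB) when the source is at T₀
NF = 53.4 − 47.6 = 5.8 dB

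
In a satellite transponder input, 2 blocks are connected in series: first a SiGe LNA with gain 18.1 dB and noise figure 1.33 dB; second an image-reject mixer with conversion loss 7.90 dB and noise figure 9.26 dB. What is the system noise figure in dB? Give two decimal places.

1.68 dB

Convert to linear (a loss of L dB is a gain of −L dB): F_i = 10^(NF_i/10), G_i = 10^(G_i,dB/10)
  Stage 1: F_1 = 10^(1.33/10) = 1.358, G_1 = 10^(18.1/10) = 64.57
  Stage 2: F_2 = 10^(9.26/10) = 8.433, G_2 = 10^(−7.90/10) = 0.1622
Friis cascade:
  F = 1.358 + (8.433 − 1)/64.57 = 1.473
NF = 10 log₁₀(1.473) = 1.68 dB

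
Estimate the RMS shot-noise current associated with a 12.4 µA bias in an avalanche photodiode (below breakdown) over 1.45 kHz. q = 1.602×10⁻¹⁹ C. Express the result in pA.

I_n = √(2qI·B)
2qI·B = 2 × 1.602×10⁻¹⁹ × 1.24×10⁻⁵ × 1.45×10³ = 5.76×10⁻²¹ A²
I_n = √(5.76×10⁻²¹) = 7.59×10⁻¹¹ A = 75.9 pA

75.9 pA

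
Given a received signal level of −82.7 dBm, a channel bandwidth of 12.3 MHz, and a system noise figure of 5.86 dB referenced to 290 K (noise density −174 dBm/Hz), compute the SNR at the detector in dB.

14.5 dB

Noise floor: N = −174 + 10 log₁₀(B) + NF
10 log₁₀(1.23×10⁷) = 70.9 dB
N = −174 + 70.9 + 5.86 = −97.24 dBm
SNR = P_sig − N = −82.7 − (−97.24) = 14.54 dB → 14.5 dB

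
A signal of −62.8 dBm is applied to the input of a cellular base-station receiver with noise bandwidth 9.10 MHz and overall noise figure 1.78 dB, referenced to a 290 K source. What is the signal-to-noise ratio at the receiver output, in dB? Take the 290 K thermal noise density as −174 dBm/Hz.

Noise floor: N = −174 + 10 log₁₀(B) + NF
10 log₁₀(9.10×10⁶) = 69.59 dB
N = −174 + 69.59 + 1.78 = −102.63 dBm
SNR = P_sig − N = −62.8 − (−102.63) = 39.83 dB → 39.8 dB

39.8 dB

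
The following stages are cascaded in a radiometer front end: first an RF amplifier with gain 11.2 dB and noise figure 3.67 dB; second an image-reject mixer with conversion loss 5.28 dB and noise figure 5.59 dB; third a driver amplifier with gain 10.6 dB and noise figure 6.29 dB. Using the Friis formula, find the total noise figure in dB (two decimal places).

Convert to linear (a loss of L dB is a gain of −L dB): F_i = 10^(NF_i/10), G_i = 10^(G_i,dB/10)
  Stage 1: F_1 = 10^(3.67/10) = 2.328, G_1 = 10^(11.2/10) = 13.18
  Stage 2: F_2 = 10^(5.59/10) = 3.622, G_2 = 10^(−5.28/10) = 0.2965
  Stage 3: F_3 = 10^(6.29/10) = 4.256, G_3 = 10^(10.6/10) = 11.48
Friis cascade:
  F = 2.328 + (3.622 − 1)/13.18 + (4.256 − 1)/3.908 = 3.360
NF = 10 log₁₀(3.360) = 5.26 dB

5.26 dB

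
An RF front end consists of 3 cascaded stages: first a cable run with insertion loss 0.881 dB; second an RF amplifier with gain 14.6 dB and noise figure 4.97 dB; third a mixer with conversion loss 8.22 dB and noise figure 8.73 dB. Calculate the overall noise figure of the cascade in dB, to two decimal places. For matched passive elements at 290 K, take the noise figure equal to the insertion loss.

6.15 dB

Convert to linear (a loss of L dB is a gain of −L dB): F_i = 10^(NF_i/10), G_i = 10^(G_i,dB/10)
  Stage 1: F_1 = 10^(0.881/10) = 1.225, G_1 = 10^(−0.881/10) = 0.8164
  Stage 2: F_2 = 10^(4.97/10) = 3.141, G_2 = 10^(14.6/10) = 28.84
  Stage 3: F_3 = 10^(8.73/10) = 7.464, G_3 = 10^(−8.22/10) = 0.1507
Friis cascade:
  F = 1.225 + (3.141 − 1)/0.8164 + (7.464 − 1)/23.55 = 4.121
NF = 10 log₁₀(4.121) = 6.15 dB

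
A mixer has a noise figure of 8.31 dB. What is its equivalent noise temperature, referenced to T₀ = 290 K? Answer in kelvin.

F = 10^(8.31/10) = 6.77642
T_e = (F − 1)·T₀ = (6.77642 − 1) × 290 = 1675 K

1675 K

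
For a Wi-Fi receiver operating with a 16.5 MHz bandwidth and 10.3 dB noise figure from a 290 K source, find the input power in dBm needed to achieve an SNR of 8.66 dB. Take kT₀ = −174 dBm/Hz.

Sensitivity = −174 + 10 log₁₀(B) + NF + SNR_min
= −174 + 72.17 + 10.3 + 8.66
= −82.87 dBm → −82.9 dBm

−82.9 dBm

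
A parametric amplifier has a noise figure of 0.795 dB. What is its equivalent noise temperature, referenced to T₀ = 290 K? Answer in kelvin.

F = 10^(0.795/10) = 1.20088
T_e = (F − 1)·T₀ = (1.20088 − 1) × 290 = 58.3 K

58.3 K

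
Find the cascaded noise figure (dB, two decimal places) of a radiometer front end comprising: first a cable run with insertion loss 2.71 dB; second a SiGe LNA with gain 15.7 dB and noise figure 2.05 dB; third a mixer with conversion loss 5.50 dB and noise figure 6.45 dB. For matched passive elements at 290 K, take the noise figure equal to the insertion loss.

5.00 dB

Convert to linear (a loss of L dB is a gain of −L dB): F_i = 10^(NF_i/10), G_i = 10^(G_i,dB/10)
  Stage 1: F_1 = 10^(2.71/10) = 1.866, G_1 = 10^(−2.71/10) = 0.5358
  Stage 2: F_2 = 10^(2.05/10) = 1.603, G_2 = 10^(15.7/10) = 37.15
  Stage 3: F_3 = 10^(6.45/10) = 4.416, G_3 = 10^(−5.50/10) = 0.2818
Friis cascade:
  F = 1.866 + (1.603 − 1)/0.5358 + (4.416 − 1)/19.91 = 3.164
NF = 10 log₁₀(3.164) = 5.00 dB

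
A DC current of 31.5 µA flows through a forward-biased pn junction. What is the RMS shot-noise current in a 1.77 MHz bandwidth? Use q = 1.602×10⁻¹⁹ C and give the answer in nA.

I_n = √(2qI·B)
2qI·B = 2 × 1.602×10⁻¹⁹ × 3.15×10⁻⁵ × 1.77×10⁶ = 1.79×10⁻¹⁷ A²
I_n = √(1.79×10⁻¹⁷) = 4.23×10⁻⁹ A = 4.23 nA

4.23 nA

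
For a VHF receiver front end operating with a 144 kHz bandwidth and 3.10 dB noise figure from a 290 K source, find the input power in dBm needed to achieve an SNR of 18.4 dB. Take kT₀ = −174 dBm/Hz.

Sensitivity = −174 + 10 log₁₀(B) + NF + SNR_min
= −174 + 51.58 + 3.10 + 18.4
= −100.92 dBm → −100.9 dBm

−100.9 dBm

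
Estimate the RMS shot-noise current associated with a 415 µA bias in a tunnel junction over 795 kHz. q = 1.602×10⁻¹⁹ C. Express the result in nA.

I_n = √(2qI·B)
2qI·B = 2 × 1.602×10⁻¹⁹ × 4.15×10⁻⁴ × 7.95×10⁵ = 1.06×10⁻¹⁶ A²
I_n = √(1.06×10⁻¹⁶) = 1.03×10⁻⁸ A = 10.3 nA

10.3 nA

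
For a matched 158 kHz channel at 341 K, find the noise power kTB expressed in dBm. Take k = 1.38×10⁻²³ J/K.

−121.3 dBm

P_n = kTB = 1.38×10⁻²³ × 341 × 1.58×10⁵ = 7.44×10⁻¹⁶ W
In dBm: 10 log₁₀(7.44×10⁻¹⁶ / 10⁻³) = −121.3 dBm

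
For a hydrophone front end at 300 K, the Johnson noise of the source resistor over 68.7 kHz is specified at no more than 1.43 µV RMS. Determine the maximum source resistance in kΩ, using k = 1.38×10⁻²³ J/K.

Johnson–Nyquist: V_n = √(4kTRB) ⇒ R = V_n² / (4kTB)
4kTB = 4 × 1.38×10⁻²³ × 300 × 6.87×10⁴ = 1.14×10⁻¹⁵
R = (1.43×10⁻⁶)² / 1.14×10⁻¹⁵ = 1.80×10³ Ω = 1.80 kΩ

1.80 kΩ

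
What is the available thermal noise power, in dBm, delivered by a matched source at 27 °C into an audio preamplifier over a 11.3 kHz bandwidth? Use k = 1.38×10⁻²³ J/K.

−133.3 dBm

T = 27 °C + 273.15 = 300.15 K
P_n = kTB = 1.38×10⁻²³ × 300.15 × 1.13×10⁴ = 4.68×10⁻¹⁷ W
In dBm: 10 log₁₀(4.68×10⁻¹⁷ / 10⁻³) = −133.3 dBm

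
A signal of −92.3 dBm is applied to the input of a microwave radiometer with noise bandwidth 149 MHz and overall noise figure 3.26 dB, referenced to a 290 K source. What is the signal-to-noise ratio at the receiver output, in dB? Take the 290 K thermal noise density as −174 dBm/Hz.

Noise floor: N = −174 + 10 log₁₀(B) + NF
10 log₁₀(1.49×10⁸) = 81.73 dB
N = −174 + 81.73 + 3.26 = −89.01 dBm
SNR = P_sig − N = −92.3 − (−89.01) = −3.29 dB → −3.3 dB

−3.3 dB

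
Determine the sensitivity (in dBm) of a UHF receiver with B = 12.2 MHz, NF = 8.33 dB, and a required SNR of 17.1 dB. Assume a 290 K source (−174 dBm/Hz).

Sensitivity = −174 + 10 log₁₀(B) + NF + SNR_min
= −174 + 70.86 + 8.33 + 17.1
= −77.71 dBm → −77.7 dBm

−77.7 dBm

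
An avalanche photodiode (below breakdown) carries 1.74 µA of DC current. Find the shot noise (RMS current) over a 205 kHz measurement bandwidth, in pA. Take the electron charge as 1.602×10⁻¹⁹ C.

I_n = √(2qI·B)
2qI·B = 2 × 1.602×10⁻¹⁹ × 1.74×10⁻⁶ × 2.05×10⁵ = 1.14×10⁻¹⁹ A²
I_n = √(1.14×10⁻¹⁹) = 3.38×10⁻¹⁰ A = 338 pA

338 pA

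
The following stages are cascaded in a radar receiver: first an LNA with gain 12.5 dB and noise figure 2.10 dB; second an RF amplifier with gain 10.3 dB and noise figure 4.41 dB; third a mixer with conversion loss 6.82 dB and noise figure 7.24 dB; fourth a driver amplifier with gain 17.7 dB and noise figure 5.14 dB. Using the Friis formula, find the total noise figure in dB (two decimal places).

Convert to linear (a loss of L dB is a gain of −L dB): F_i = 10^(NF_i/10), G_i = 10^(G_i,dB/10)
  Stage 1: F_1 = 10^(2.10/10) = 1.622, G_1 = 10^(12.5/10) = 17.78
  Stage 2: F_2 = 10^(4.41/10) = 2.761, G_2 = 10^(10.3/10) = 10.72
  Stage 3: F_3 = 10^(7.24/10) = 5.297, G_3 = 10^(−6.82/10) = 0.2080
  Stage 4: F_4 = 10^(5.14/10) = 3.266, G_4 = 10^(17.7/10) = 58.88
Friis cascade:
  F = 1.622 + (2.761 − 1)/17.78 + (5.297 − 1)/190.5 + (3.266 − 1)/39.63 = 1.801
NF = 10 log₁₀(1.801) = 2.55 dB

2.55 dB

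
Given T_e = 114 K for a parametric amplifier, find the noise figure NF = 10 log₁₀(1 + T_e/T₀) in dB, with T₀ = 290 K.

1.44 dB

F = 1 + T_e/T₀ = 1 + 114/290 = 1.3931
NF = 10 log₁₀(1.3931) = 1.44 dB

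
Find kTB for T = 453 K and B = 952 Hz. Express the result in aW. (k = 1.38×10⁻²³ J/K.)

5.95 aW

P_n = kTB = 1.38×10⁻²³ × 453 × 9.52×10² = 5.95×10⁻¹⁸ W = 5.95 aW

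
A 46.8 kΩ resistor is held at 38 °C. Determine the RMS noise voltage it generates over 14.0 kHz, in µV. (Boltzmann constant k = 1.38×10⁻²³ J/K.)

T = 38 °C + 273.15 = 311.15 K
V_n = √(4kTRB)
4kTRB = 4 × 1.38×10⁻²³ × 311.15 × 4.68×10⁴ × 1.40×10⁴ = 1.13×10⁻¹¹ V²
V_n = √(1.13×10⁻¹¹) = 3.35×10⁻⁶ V = 3.35 µV

3.35 µV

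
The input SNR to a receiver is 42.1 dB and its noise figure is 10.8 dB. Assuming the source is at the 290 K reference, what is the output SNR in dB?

By definition F = SNR_in/SNR_out, so in dB: SNR_out = SNR_in − NF
SNR_out = 42.1 − 10.8 = 31.3 dB

31.3 dB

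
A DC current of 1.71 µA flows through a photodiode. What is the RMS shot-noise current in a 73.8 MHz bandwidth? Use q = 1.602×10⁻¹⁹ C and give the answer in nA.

I_n = √(2qI·B)
2qI·B = 2 × 1.602×10⁻¹⁹ × 1.71×10⁻⁶ × 7.38×10⁷ = 4.04×10⁻¹⁷ A²
I_n = √(4.04×10⁻¹⁷) = 6.36×10⁻⁹ A = 6.36 nA

6.36 nA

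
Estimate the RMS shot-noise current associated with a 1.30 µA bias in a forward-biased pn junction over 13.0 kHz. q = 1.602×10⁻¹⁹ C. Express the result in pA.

I_n = √(2qI·B)
2qI·B = 2 × 1.602×10⁻¹⁹ × 1.30×10⁻⁶ × 1.30×10⁴ = 5.41×10⁻²¹ A²
I_n = √(5.41×10⁻²¹) = 7.36×10⁻¹¹ A = 73.6 pA

73.6 pA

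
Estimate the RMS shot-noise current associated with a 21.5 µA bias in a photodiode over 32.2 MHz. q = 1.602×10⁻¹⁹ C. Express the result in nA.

14.9 nA

I_n = √(2qI·B)
2qI·B = 2 × 1.602×10⁻¹⁹ × 2.15×10⁻⁵ × 3.22×10⁷ = 2.22×10⁻¹⁶ A²
I_n = √(2.22×10⁻¹⁶) = 1.49×10⁻⁸ A = 14.9 nA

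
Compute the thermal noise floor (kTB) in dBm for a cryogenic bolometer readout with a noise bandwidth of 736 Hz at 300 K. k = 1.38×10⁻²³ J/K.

−145.2 dBm

P_n = kTB = 1.38×10⁻²³ × 300 × 7.36×10² = 3.05×10⁻¹⁸ W
In dBm: 10 log₁₀(3.05×10⁻¹⁸ / 10⁻³) = −145.2 dBm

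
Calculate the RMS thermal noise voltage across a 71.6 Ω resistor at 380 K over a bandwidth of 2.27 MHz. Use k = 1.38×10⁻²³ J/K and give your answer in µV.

1.85 µV

V_n = √(4kTRB)
4kTRB = 4 × 1.38×10⁻²³ × 380 × 7.16×10¹ × 2.27×10⁶ = 3.41×10⁻¹² V²
V_n = √(3.41×10⁻¹²) = 1.85×10⁻⁶ V = 1.85 µV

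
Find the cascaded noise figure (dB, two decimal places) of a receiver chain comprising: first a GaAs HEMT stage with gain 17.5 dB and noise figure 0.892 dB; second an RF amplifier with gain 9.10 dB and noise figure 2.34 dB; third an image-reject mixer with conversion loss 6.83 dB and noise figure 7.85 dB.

0.98 dB

Convert to linear (a loss of L dB is a gain of −L dB): F_i = 10^(NF_i/10), G_i = 10^(G_i,dB/10)
  Stage 1: F_1 = 10^(0.892/10) = 1.228, G_1 = 10^(17.5/10) = 56.23
  Stage 2: F_2 = 10^(2.34/10) = 1.714, G_2 = 10^(9.10/10) = 8.128
  Stage 3: F_3 = 10^(7.85/10) = 6.095, G_3 = 10^(−6.83/10) = 0.2075
Friis cascade:
  F = 1.228 + (1.714 − 1)/56.23 + (6.095 − 1)/457.1 = 1.252
NF = 10 log₁₀(1.252) = 0.98 dB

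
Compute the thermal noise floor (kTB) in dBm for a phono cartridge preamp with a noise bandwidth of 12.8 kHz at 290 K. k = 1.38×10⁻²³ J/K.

−132.9 dBm

P_n = kTB = 1.38×10⁻²³ × 290 × 1.28×10⁴ = 5.12×10⁻¹⁷ W
In dBm: 10 log₁₀(5.12×10⁻¹⁷ / 10⁻³) = −132.9 dBm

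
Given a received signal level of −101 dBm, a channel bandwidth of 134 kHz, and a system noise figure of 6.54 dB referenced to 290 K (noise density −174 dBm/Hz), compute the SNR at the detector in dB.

Noise floor: N = −174 + 10 log₁₀(B) + NF
10 log₁₀(1.34×10⁵) = 51.27 dB
N = −174 + 51.27 + 6.54 = −116.19 dBm
SNR = P_sig − N = −101 − (−116.19) = 15.19 dB → 15.2 dB

15.2 dB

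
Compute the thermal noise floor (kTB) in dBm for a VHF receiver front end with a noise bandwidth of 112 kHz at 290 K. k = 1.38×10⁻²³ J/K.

P_n = kTB = 1.38×10⁻²³ × 290 × 1.12×10⁵ = 4.48×10⁻¹⁶ W
In dBm: 10 log₁₀(4.48×10⁻¹⁶ / 10⁻³) = −123.5 dBm

−123.5 dBm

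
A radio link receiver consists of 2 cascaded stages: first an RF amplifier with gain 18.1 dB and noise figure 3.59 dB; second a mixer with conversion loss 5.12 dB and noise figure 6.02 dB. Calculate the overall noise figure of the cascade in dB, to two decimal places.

3.68 dB

Convert to linear (a loss of L dB is a gain of −L dB): F_i = 10^(NF_i/10), G_i = 10^(G_i,dB/10)
  Stage 1: F_1 = 10^(3.59/10) = 2.286, G_1 = 10^(18.1/10) = 64.57
  Stage 2: F_2 = 10^(6.02/10) = 3.999, G_2 = 10^(−5.12/10) = 0.3076
Friis cascade:
  F = 2.286 + (3.999 − 1)/64.57 = 2.332
NF = 10 log₁₀(2.332) = 3.68 dB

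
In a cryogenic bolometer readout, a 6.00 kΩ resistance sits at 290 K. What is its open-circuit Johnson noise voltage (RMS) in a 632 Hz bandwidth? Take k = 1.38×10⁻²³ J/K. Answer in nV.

V_n = √(4kTRB)
4kTRB = 4 × 1.38×10⁻²³ × 290 × 6.00×10³ × 6.32×10² = 6.07×10⁻¹⁴ V²
V_n = √(6.07×10⁻¹⁴) = 2.46×10⁻⁷ V = 246 nV

246 nV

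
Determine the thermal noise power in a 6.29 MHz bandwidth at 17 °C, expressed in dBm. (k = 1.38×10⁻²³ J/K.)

T = 17 °C + 273.15 = 290.15 K
P_n = kTB = 1.38×10⁻²³ × 290.15 × 6.29×10⁶ = 2.52×10⁻¹⁴ W
In dBm: 10 log₁₀(2.52×10⁻¹⁴ / 10⁻³) = −106.0 dBm

−106.0 dBm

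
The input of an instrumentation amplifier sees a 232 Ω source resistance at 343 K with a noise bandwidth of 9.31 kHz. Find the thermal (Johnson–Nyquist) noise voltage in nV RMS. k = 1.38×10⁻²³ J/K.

202 nV

V_n = √(4kTRB)
4kTRB = 4 × 1.38×10⁻²³ × 343 × 2.32×10² × 9.31×10³ = 4.09×10⁻¹⁴ V²
V_n = √(4.09×10⁻¹⁴) = 2.02×10⁻⁷ V = 202 nV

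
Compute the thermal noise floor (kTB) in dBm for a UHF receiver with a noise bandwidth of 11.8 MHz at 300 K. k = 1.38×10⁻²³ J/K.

P_n = kTB = 1.38×10⁻²³ × 300 × 1.18×10⁷ = 4.89×10⁻¹⁴ W
In dBm: 10 log₁₀(4.89×10⁻¹⁴ / 10⁻³) = −103.1 dBm

−103.1 dBm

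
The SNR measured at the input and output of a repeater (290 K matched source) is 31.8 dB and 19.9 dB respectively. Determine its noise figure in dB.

11.9 dB

NF (dB) = SNR_in(dB) − SNR_out(dB) when the source is at T₀
NF = 31.8 − 19.9 = 11.9 dB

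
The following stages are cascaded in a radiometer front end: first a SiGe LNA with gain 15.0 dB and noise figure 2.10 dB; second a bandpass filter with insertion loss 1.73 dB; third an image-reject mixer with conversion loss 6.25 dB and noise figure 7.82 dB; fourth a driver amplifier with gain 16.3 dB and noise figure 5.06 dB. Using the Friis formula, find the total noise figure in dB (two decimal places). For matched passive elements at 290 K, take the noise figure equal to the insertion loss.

3.64 dB

Convert to linear (a loss of L dB is a gain of −L dB): F_i = 10^(NF_i/10), G_i = 10^(G_i,dB/10)
  Stage 1: F_1 = 10^(2.10/10) = 1.622, G_1 = 10^(15.0/10) = 31.62
  Stage 2: F_2 = 10^(1.73/10) = 1.489, G_2 = 10^(−1.73/10) = 0.6714
  Stage 3: F_3 = 10^(7.82/10) = 6.053, G_3 = 10^(−6.25/10) = 0.2371
  Stage 4: F_4 = 10^(5.06/10) = 3.206, G_4 = 10^(16.3/10) = 42.66
Friis cascade:
  F = 1.622 + (1.489 − 1)/31.62 + (6.053 − 1)/21.23 + (3.206 − 1)/5.035 = 2.313
NF = 10 log₁₀(2.313) = 3.64 dB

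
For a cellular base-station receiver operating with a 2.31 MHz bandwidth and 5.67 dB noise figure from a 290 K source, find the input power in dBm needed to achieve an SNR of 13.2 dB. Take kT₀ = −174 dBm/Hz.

Sensitivity = −174 + 10 log₁₀(B) + NF + SNR_min
= −174 + 63.64 + 5.67 + 13.2
= −91.49 dBm → −91.5 dBm

−91.5 dBm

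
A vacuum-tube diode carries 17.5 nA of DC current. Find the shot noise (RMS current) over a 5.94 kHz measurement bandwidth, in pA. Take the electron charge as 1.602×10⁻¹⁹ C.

5.77 pA

I_n = √(2qI·B)
2qI·B = 2 × 1.602×10⁻¹⁹ × 1.75×10⁻⁸ × 5.94×10³ = 3.33×10⁻²³ A²
I_n = √(3.33×10⁻²³) = 5.77×10⁻¹² A = 5.77 pA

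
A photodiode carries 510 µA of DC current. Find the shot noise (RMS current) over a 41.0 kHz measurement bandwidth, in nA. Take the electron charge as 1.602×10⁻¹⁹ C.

2.59 nA

I_n = √(2qI·B)
2qI·B = 2 × 1.602×10⁻¹⁹ × 5.10×10⁻⁴ × 4.10×10⁴ = 6.70×10⁻¹⁸ A²
I_n = √(6.70×10⁻¹⁸) = 2.59×10⁻⁹ A = 2.59 nA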